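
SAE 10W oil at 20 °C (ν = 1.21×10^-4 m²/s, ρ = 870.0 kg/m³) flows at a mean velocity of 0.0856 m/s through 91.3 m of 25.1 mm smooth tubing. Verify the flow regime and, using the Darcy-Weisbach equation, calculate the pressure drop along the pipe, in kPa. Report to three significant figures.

Re = VD/ν = 0.0856·0.02510/1.21×10^-4 = 17.8 → laminar (Re < 2300)
f = 64/Re = 3.604
h_f = f(L/D)V²/(2g) = 3.604·(91.3/0.02510)·0.0856²/(2·9.81) = 4.896 m
Δp = ρg·h_f = 870.0·9.81·4.896 = 41.79 kPa

Δp ≈ 41.8 kPa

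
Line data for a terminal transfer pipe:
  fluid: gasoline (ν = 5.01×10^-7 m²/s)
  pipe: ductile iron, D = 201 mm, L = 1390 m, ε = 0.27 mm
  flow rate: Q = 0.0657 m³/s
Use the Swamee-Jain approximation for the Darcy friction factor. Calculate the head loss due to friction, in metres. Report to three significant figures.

h_f ≈ 32.5 m

V = 4Q/(πD²) = 4·0.0657/(π·0.201²) = 2.071 m/s
Re = VD/ν = 2.071·0.201/5.01×10^-7 = 8.31×10^5 → turbulent
ε/D = 0.27/201 = 0.00134
Swamee-Jain: f = 0.02151
h_f = f(L/D)V²/(2g) = 0.02151·(1390/0.201)·2.071²/(2·9.81) = 32.51 m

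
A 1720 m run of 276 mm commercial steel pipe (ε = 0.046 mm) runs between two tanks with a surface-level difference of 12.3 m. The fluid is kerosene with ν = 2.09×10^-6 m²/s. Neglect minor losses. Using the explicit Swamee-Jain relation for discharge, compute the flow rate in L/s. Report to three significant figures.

Q ≈ 90.6 L/s

Swamee-Jain (Type II): Q = -0.965·√(gD⁵h_f/L)·ln[ε/(3.7D) + √(3.17ν²L/(gD³h_f))]
√(gD⁵h_f/L) = √(9.81·0.276⁵·12.3/1720) = 0.01060
ε/(3.7D) = 4.50×10^-5; √(3.17ν²L/(gD³h_f)) = 9.69×10^-5
Q = -0.965·0.01060·ln(1.419×10^-4) = 0.09063 m³/s
Check: V = 1.51 m/s, Re = 2.00×10^5, f = 0.01689, h_f = 12.3 m ≈ 12.3 m ✓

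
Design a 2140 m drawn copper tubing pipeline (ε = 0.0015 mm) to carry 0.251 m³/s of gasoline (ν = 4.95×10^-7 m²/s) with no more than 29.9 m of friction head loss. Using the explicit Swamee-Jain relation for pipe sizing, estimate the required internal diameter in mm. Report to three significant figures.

Swamee-Jain (Type III): D = 0.66·[ε^1.25·(LQ²/(gh_f))^4.75 + ν·Q^9.4·(L/(gh_f))^5.2]^0.04
LQ²/(gh_f) = 0.4596; L/(gh_f) = 7.296
Term 1 = ε^1.25·(…)^4.75 = 1.31×10^-9; Term 2 = ν·Q^9.4·(…)^5.2 = 3.46×10^-8
D = 0.66·(1.31×10^-9 + 3.46×10^-8)^0.04 = 0.3325 m = 332 mm
Check: V = 2.89 m/s, Re = 1.94×10^6, f = 0.01058, h_f = 29.0 m ≈ 29.9 m ✓

D ≈ 332 mm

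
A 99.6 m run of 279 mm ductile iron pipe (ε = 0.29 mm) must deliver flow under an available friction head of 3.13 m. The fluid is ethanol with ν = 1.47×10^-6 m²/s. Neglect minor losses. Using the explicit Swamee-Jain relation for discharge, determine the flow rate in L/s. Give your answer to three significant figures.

Q ≈ 178 L/s

Swamee-Jain (Type II): Q = -0.965·√(gD⁵h_f/L)·ln[ε/(3.7D) + √(3.17ν²L/(gD³h_f))]
√(gD⁵h_f/L) = √(9.81·0.279⁵·3.13/99.6) = 0.02283
ε/(3.7D) = 2.81×10^-4; √(3.17ν²L/(gD³h_f)) = 3.20×10^-5
Q = -0.965·0.02283·ln(3.129×10^-4) = 0.1778 m³/s
Check: V = 2.91 m/s, Re = 5.52×10^5, f = 0.02047, h_f = 3.15 m ≈ 3.13 m ✓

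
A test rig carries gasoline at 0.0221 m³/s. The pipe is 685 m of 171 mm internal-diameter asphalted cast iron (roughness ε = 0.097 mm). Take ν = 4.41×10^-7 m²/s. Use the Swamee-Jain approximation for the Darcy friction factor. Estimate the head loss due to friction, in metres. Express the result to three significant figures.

V = 4Q/(πD²) = 4·0.0221/(π·0.171²) = 0.9623 m/s
Re = VD/ν = 0.9623·0.171/4.41×10^-7 = 3.73×10^5 → turbulent
ε/D = 0.097/171 = 5.67×10^-4
Swamee-Jain: f = 0.01846
h_f = f(L/D)V²/(2g) = 0.01846·(685/0.171)·0.9623²/(2·9.81) = 3.490 m

h_f ≈ 3.49 m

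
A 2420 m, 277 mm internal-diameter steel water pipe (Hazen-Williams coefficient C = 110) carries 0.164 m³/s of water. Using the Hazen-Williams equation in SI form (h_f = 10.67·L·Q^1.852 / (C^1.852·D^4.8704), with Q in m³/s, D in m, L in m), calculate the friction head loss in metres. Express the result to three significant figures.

h_f ≈ 78.1 m

h_f = 10.67·2420·0.164^1.852 / (110^1.852·0.277^4.8704) = 78.08 m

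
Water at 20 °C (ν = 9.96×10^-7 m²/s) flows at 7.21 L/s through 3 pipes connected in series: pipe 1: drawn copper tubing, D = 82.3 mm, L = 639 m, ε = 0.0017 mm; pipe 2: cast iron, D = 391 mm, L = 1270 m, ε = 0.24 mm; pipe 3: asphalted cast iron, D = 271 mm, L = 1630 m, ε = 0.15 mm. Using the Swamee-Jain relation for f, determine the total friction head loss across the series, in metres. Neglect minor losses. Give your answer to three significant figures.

H ≈ 12.9 m

Pipe 1: V = 1.355 m/s, Re = 1.12×10^5, ε/D = 2.07×10^-5, f = 0.01758, h_1 = f(L/D)V²/2g = 12.78 m
Pipe 2: V = 0.06005 m/s, Re = 2.36×10^4, ε/D = 6.14×10^-4, f = 0.02636, h_2 = f(L/D)V²/2g = 0.01573 m
Pipe 3: V = 0.1250 m/s, Re = 3.40×10^4, ε/D = 5.54×10^-4, f = 0.02439, h_3 = f(L/D)V²/2g = 0.1168 m
Series → Q common, losses add: H = Σh = 12.91 m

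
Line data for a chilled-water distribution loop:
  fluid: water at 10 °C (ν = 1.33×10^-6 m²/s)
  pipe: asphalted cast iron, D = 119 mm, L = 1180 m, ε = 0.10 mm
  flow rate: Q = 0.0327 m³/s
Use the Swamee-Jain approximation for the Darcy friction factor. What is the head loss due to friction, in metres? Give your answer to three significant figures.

h_f ≈ 88.2 m

V = 4Q/(πD²) = 4·0.0327/(π·0.119²) = 2.940 m/s
Re = VD/ν = 2.940·0.119/1.33×10^-6 = 2.63×10^5 → turbulent
ε/D = 0.10/119 = 8.40×10^-4
Swamee-Jain: f = 0.02020
h_f = f(L/D)V²/(2g) = 0.02020·(1180/0.119)·2.940²/(2·9.81) = 88.23 m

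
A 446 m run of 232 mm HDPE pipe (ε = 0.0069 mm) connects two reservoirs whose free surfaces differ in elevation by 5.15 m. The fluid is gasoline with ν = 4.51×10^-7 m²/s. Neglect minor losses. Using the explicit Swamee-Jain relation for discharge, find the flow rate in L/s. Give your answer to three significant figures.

Q ≈ 87.9 L/s

Swamee-Jain (Type II): Q = -0.965·√(gD⁵h_f/L)·ln[ε/(3.7D) + √(3.17ν²L/(gD³h_f))]
√(gD⁵h_f/L) = √(9.81·0.232⁵·5.15/446) = 0.008726
ε/(3.7D) = 8.04×10^-6; √(3.17ν²L/(gD³h_f)) = 2.14×10^-5
Q = -0.965·0.008726·ln(2.939×10^-5) = 0.08786 m³/s
Check: V = 2.08 m/s, Re = 1.07×10^6, f = 0.01219, h_f = 5.16 m ≈ 5.15 m ✓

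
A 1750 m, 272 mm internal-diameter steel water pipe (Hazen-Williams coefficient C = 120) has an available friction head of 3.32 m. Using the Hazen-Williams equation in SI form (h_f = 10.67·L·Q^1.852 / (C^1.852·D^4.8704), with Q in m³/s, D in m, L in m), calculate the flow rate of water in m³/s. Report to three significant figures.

Q ≈ 0.0369 m³/s

Rearranging: Q = [h_f·C^1.852·D^4.8704 / (10.67·L)]^(1/1.852)
Q = [3.32·120^1.852·0.272^4.8704 / (10.67·1750)]^0.540 = 0.03693 m³/s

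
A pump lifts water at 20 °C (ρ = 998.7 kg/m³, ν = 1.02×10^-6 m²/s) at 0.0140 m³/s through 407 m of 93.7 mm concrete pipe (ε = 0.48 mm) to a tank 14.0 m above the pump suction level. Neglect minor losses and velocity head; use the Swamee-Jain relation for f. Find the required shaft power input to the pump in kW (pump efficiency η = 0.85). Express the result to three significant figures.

V = 4Q/(πD²) = 2.030 m/s; Re = 1.87×10^5; ε/D = 0.00512; f = 0.03127
h_f = f(L/D)V²/2g = 28.54 m
Total head H = z + h_f = 14.0 + 28.54 = 42.54 m
P_hyd = ρgQH = 998.7·9.81·0.0140·42.54 = 5.835 kW
P_shaft = P_hyd/η = 5.835/0.85 = 6.864 kW

P_shaft ≈ 6.86 kW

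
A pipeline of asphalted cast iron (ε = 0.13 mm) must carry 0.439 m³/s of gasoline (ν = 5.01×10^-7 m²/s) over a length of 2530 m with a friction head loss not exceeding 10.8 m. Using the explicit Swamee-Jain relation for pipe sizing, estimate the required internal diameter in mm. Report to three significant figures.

Swamee-Jain (Type III): D = 0.66·[ε^1.25·(LQ²/(gh_f))^4.75 + ν·Q^9.4·(L/(gh_f))^5.2]^0.04
LQ²/(gh_f) = 4.602; L/(gh_f) = 23.88
Term 1 = ε^1.25·(…)^4.75 = 0.0196; Term 2 = ν·Q^9.4·(…)^5.2 = 0.00320
D = 0.66·(0.0196 + 0.00320)^0.04 = 0.5673 m = 567 mm
Check: V = 1.74 m/s, Re = 1.97×10^6, f = 0.01467, h_f = 10.1 m ≈ 10.8 m ✓

D ≈ 567 mm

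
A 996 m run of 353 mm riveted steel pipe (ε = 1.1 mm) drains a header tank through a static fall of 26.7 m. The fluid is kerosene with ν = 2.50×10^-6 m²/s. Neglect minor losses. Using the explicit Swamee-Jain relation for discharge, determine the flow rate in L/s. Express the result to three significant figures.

Swamee-Jain (Type II): Q = -0.965·√(gD⁵h_f/L)·ln[ε/(3.7D) + √(3.17ν²L/(gD³h_f))]
√(gD⁵h_f/L) = √(9.81·0.353⁵·26.7/996) = 0.03797
ε/(3.7D) = 8.42×10^-4; √(3.17ν²L/(gD³h_f)) = 4.14×10^-5
Q = -0.965·0.03797·ln(8.836×10^-4) = 0.2576 m³/s
Check: V = 2.63 m/s, Re = 3.72×10^5, f = 0.02693, h_f = 26.8 m ≈ 26.7 m ✓

Q ≈ 258 L/s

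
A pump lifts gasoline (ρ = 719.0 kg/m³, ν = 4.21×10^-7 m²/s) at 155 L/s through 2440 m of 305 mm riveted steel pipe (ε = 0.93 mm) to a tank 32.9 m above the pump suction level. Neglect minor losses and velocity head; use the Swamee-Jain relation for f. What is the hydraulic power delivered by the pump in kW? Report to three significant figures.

V = 4Q/(πD²) = 2.121 m/s; Re = 1.54×10^6; ε/D = 0.00305; f = 0.02642
h_f = f(L/D)V²/2g = 48.49 m
Total head H = z + h_f = 32.9 + 48.49 = 81.39 m
P_hyd = ρgQH = 719.0·9.81·0.155·81.39 = 88.98 kW

P_hyd ≈ 89.0 kW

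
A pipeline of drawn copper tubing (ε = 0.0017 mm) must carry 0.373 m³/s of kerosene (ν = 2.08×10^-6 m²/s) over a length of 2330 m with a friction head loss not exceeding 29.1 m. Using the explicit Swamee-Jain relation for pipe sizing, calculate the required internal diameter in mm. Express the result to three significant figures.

Swamee-Jain (Type III): D = 0.66·[ε^1.25·(LQ²/(gh_f))^4.75 + ν·Q^9.4·(L/(gh_f))^5.2]^0.04
LQ²/(gh_f) = 1.136; L/(gh_f) = 8.162
Term 1 = ε^1.25·(…)^4.75 = 1.12×10^-7; Term 2 = ν·Q^9.4·(…)^5.2 = 1.08×10^-5
D = 0.66·(1.12×10^-7 + 1.08×10^-5)^0.04 = 0.4179 m = 418 mm
Check: V = 2.72 m/s, Re = 5.46×10^5, f = 0.01296, h_f = 27.2 m ≈ 29.1 m ✓

D ≈ 418 mm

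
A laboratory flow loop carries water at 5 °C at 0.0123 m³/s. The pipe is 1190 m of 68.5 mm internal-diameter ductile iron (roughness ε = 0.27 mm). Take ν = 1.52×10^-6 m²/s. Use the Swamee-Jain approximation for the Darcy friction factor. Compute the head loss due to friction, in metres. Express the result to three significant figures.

V = 4Q/(πD²) = 4·0.0123/(π·0.0685²) = 3.338 m/s
Re = VD/ν = 3.338·0.0685/1.52×10^-6 = 1.50×10^5 → turbulent
ε/D = 0.27/68.5 = 0.00394
Swamee-Jain: f = 0.02924
h_f = f(L/D)V²/(2g) = 0.02924·(1190/0.0685)·3.338²/(2·9.81) = 288.4 m

h_f ≈ 288 m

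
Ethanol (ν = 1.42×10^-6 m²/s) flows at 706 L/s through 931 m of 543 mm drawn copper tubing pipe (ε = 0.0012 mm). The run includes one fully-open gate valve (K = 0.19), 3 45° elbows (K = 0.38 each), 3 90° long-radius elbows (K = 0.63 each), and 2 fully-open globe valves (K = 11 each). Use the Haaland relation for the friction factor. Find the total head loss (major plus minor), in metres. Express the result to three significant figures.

H_L ≈ 21.2 m

V = 4Q/(πD²) = 3.049 m/s; V²/2g = 0.4737 m
Re = 1.17×10^6, ε/D = 2.21×10^-6 → f = 0.01133 (Haaland)
Major: h_f = f(L/D)·V²/2g = 0.01133·1715·0.4737 = 9.204 m
Minor: ΣK = 25.2; h_m = ΣK·V²/2g = 11.95 m
Total H_L = 9.204 + 11.95 = 21.15 m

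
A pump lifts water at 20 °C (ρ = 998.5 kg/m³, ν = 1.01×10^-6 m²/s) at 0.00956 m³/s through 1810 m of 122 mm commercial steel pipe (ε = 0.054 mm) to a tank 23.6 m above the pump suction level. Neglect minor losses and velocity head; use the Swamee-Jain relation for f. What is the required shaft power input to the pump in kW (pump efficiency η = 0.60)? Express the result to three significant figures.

V = 4Q/(πD²) = 0.8178 m/s; Re = 9.88×10^4; ε/D = 4.43×10^-4; f = 0.02020
h_f = f(L/D)V²/2g = 10.21 m
Total head H = z + h_f = 23.6 + 10.21 = 33.81 m
P_hyd = ρgQH = 998.5·9.81·0.00956·33.81 = 3.166 kW
P_shaft = P_hyd/η = 3.166/0.60 = 5.277 kW

P_shaft ≈ 5.28 kW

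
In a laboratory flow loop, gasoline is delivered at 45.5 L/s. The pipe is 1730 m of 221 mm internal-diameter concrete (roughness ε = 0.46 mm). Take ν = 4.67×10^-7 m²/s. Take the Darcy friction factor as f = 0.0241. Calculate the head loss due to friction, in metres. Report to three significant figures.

V = 4Q/(πD²) = 4·0.0455/(π·0.221²) = 1.186 m/s
h_f = f(L/D)V²/(2g) = 0.02410·(1730/0.221)·1.186²/(2·9.81) = 13.53 m

h_f ≈ 13.5 m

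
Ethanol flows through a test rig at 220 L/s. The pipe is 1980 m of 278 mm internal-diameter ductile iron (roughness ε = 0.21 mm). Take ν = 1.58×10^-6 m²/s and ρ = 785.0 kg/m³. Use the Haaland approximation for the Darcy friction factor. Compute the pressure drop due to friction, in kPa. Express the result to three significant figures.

V = 4Q/(πD²) = 4·0.220/(π·0.278²) = 3.624 m/s
Re = VD/ν = 3.624·0.278/1.58×10^-6 = 6.38×10^5 → turbulent
ε/D = 0.21/278 = 7.55×10^-4
Haaland: f = 0.01890
h_f = f(L/D)V²/(2g) = 0.01890·(1980/0.278)·3.624²/(2·9.81) = 90.14 m
Δp = ρg·h_f = 785.0·9.81·90.14 = 694.1 kPa

Δp ≈ 694 kPa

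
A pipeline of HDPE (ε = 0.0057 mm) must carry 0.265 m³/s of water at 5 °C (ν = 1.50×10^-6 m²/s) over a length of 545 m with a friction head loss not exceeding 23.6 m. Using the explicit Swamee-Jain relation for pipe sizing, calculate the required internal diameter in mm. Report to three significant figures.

Swamee-Jain (Type III): D = 0.66·[ε^1.25·(LQ²/(gh_f))^4.75 + ν·Q^9.4·(L/(gh_f))^5.2]^0.04
LQ²/(gh_f) = 0.1653; L/(gh_f) = 2.354
Term 1 = ε^1.25·(…)^4.75 = 5.39×10^-11; Term 2 = ν·Q^9.4·(…)^5.2 = 4.88×10^-10
D = 0.66·(5.39×10^-11 + 4.88×10^-10)^0.04 = 0.2811 m = 281 mm
Check: V = 4.27 m/s, Re = 8.00×10^5, f = 0.01248, h_f = 22.5 m ≈ 23.6 m ✓

D ≈ 281 mm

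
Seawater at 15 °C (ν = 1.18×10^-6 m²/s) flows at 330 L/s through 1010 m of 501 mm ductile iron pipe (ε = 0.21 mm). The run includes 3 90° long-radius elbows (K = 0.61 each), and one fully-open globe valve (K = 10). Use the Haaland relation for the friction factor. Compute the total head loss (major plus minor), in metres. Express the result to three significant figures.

H_L ≈ 6.52 m

V = 4Q/(πD²) = 1.674 m/s; V²/2g = 0.1428 m
Re = 7.11×10^5, ε/D = 4.19×10^-4 → f = 0.01678 (Haaland)
Major: h_f = f(L/D)·V²/2g = 0.01678·2016·0.1428 = 4.831 m
Minor: ΣK = 11.8; h_m = ΣK·V²/2g = 1.690 m
Total H_L = 4.831 + 1.690 = 6.521 m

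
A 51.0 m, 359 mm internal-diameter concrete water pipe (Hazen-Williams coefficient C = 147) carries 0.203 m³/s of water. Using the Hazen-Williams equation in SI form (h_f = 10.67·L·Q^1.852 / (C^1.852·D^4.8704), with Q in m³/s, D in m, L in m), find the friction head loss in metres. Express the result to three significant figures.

h_f = 10.67·51.0·0.203^1.852 / (147^1.852·0.359^4.8704) = 0.4038 m

h_f ≈ 0.404 m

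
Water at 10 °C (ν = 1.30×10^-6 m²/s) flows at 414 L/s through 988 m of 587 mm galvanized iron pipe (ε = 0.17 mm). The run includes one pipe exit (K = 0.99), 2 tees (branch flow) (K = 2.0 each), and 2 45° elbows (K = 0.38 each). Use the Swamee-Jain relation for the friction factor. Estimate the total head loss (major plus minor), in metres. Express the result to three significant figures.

H_L ≈ 3.89 m

V = 4Q/(πD²) = 1.530 m/s; V²/2g = 0.1193 m
Re = 6.91×10^5, ε/D = 2.90×10^-4 → f = 0.01596 (Swamee-Jain)
Major: h_f = f(L/D)·V²/2g = 0.01596·1683·0.1193 = 3.204 m
Minor: ΣK = 5.75; h_m = ΣK·V²/2g = 0.6859 m
Total H_L = 3.204 + 0.6859 = 3.890 m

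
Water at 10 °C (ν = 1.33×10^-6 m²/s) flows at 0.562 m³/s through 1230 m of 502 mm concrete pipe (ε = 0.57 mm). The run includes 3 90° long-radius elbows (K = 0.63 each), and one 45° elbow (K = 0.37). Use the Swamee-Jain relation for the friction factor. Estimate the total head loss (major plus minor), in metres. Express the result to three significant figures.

V = 4Q/(πD²) = 2.839 m/s; V²/2g = 0.4109 m
Re = 1.07×10^6, ε/D = 0.00114 → f = 0.02060 (Swamee-Jain)
Major: h_f = f(L/D)·V²/2g = 0.02060·2450·0.4109 = 20.74 m
Minor: ΣK = 2.26; h_m = ΣK·V²/2g = 0.9287 m
Total H_L = 20.74 + 0.9287 = 21.67 m

H_L ≈ 21.7 m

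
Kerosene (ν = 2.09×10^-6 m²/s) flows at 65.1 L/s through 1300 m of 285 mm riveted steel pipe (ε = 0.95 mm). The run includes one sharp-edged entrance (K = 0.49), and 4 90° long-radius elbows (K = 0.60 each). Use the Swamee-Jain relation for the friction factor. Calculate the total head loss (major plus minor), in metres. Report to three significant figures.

H_L ≈ 6.95 m

V = 4Q/(πD²) = 1.020 m/s; V²/2g = 0.05308 m
Re = 1.39×10^5, ε/D = 0.00333 → f = 0.02806 (Swamee-Jain)
Major: h_f = f(L/D)·V²/2g = 0.02806·4561·0.05308 = 6.794 m
Minor: ΣK = 2.89; h_m = ΣK·V²/2g = 0.1534 m
Total H_L = 6.794 + 0.1534 = 6.947 m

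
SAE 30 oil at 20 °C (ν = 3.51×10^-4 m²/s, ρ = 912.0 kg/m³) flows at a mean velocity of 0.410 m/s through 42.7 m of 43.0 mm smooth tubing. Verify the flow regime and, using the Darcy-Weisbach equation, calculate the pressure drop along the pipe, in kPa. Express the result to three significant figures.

Δp ≈ 97.0 kPa

Re = VD/ν = 0.410·0.04300/3.51×10^-4 = 50.2 → laminar (Re < 2300)
f = 64/Re = 1.274
h_f = f(L/D)V²/(2g) = 1.274·(42.7/0.04300)·0.410²/(2·9.81) = 10.84 m
Δp = ρg·h_f = 912.0·9.81·10.84 = 96.99 kPa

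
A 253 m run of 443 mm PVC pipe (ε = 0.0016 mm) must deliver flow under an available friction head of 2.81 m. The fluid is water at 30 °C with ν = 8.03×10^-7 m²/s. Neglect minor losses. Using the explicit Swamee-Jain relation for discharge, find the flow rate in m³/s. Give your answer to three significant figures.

Swamee-Jain (Type II): Q = -0.965·√(gD⁵h_f/L)·ln[ε/(3.7D) + √(3.17ν²L/(gD³h_f))]
√(gD⁵h_f/L) = √(9.81·0.443⁵·2.81/253) = 0.04312
ε/(3.7D) = 9.76×10^-7; √(3.17ν²L/(gD³h_f)) = 1.47×10^-5
Q = -0.965·0.04312·ln(1.567×10^-5) = 0.4603 m³/s
Check: V = 2.99 m/s, Re = 1.65×10^6, f = 0.01081, h_f = 2.81 m ≈ 2.81 m ✓

Q ≈ 0.460 m³/s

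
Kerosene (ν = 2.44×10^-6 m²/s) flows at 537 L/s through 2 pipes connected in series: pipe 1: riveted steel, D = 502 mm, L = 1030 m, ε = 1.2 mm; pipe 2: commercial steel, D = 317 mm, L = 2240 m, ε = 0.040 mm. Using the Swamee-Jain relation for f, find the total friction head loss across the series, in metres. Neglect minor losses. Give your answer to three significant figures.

Pipe 1: V = 2.713 m/s, Re = 5.58×10^5, ε/D = 0.00239, f = 0.02496, h_1 = f(L/D)V²/2g = 19.22 m
Pipe 2: V = 6.804 m/s, Re = 8.84×10^5, ε/D = 1.26×10^-4, f = 0.01401, h_2 = f(L/D)V²/2g = 233.6 m
Series → Q common, losses add: H = Σh = 252.8 m

H ≈ 253 m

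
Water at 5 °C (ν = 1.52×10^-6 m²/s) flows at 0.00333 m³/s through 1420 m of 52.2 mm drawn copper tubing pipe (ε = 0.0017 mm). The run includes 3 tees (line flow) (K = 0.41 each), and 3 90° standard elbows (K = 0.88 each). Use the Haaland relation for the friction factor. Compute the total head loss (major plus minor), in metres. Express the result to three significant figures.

H_L ≈ 69.3 m

V = 4Q/(πD²) = 1.556 m/s; V²/2g = 0.1234 m
Re = 5.34×10^4, ε/D = 3.26×10^-5 → f = 0.02049 (Haaland)
Major: h_f = f(L/D)·V²/2g = 0.02049·27203·0.1234 = 68.79 m
Minor: ΣK = 3.87; h_m = ΣK·V²/2g = 0.4776 m
Total H_L = 68.79 + 0.4776 = 69.27 m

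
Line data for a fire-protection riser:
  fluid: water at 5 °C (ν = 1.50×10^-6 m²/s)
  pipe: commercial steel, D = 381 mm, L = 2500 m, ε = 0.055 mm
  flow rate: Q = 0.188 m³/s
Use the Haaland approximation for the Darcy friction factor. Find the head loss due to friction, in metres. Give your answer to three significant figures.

V = 4Q/(πD²) = 4·0.188/(π·0.381²) = 1.649 m/s
Re = VD/ν = 1.649·0.381/1.50×10^-6 = 4.19×10^5 → turbulent
ε/D = 0.055/381 = 1.44×10^-4
Haaland: f = 0.01501
h_f = f(L/D)V²/(2g) = 0.01501·(2500/0.381)·1.649²/(2·9.81) = 13.65 m

h_f ≈ 13.7 m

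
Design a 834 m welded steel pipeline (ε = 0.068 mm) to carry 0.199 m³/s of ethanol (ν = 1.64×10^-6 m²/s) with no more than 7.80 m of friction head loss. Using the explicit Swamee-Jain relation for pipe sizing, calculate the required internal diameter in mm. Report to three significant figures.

D ≈ 357 mm

Swamee-Jain (Type III): D = 0.66·[ε^1.25·(LQ²/(gh_f))^4.75 + ν·Q^9.4·(L/(gh_f))^5.2]^0.04
LQ²/(gh_f) = 0.4316; L/(gh_f) = 10.90
Term 1 = ε^1.25·(…)^4.75 = 1.14×10^-7; Term 2 = ν·Q^9.4·(…)^5.2 = 1.04×10^-7
D = 0.66·(1.14×10^-7 + 1.04×10^-7)^0.04 = 0.3574 m = 357 mm
Check: V = 1.98 m/s, Re = 4.32×10^5, f = 0.01563, h_f = 7.32 m ≈ 7.80 m ✓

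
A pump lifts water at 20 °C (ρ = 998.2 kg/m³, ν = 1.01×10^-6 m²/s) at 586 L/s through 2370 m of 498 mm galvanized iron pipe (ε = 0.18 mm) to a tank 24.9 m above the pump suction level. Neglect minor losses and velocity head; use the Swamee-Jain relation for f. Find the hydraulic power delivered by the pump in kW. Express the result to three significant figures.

P_hyd ≈ 345 kW

V = 4Q/(πD²) = 3.008 m/s; Re = 1.48×10^6; ε/D = 3.61×10^-4; f = 0.01607
h_f = f(L/D)V²/2g = 35.28 m
Total head H = z + h_f = 24.9 + 35.28 = 60.18 m
P_hyd = ρgQH = 998.2·9.81·0.586·60.18 = 345.3 kW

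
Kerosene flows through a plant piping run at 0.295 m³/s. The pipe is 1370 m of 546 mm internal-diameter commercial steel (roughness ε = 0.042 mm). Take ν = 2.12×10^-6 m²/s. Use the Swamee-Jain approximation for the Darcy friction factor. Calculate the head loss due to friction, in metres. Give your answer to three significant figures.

V = 4Q/(πD²) = 4·0.295/(π·0.546²) = 1.260 m/s
Re = VD/ν = 1.260·0.546/2.12×10^-6 = 3.24×10^5 → turbulent
ε/D = 0.042/546 = 7.69×10^-5
Swamee-Jain: f = 0.01504
h_f = f(L/D)V²/(2g) = 0.01504·(1370/0.546)·1.260²/(2·9.81) = 3.053 m

h_f ≈ 3.05 m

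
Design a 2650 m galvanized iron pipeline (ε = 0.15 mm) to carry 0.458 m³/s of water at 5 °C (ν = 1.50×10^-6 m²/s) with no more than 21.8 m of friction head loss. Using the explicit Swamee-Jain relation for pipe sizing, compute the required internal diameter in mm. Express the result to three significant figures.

D ≈ 515 mm

Swamee-Jain (Type III): D = 0.66·[ε^1.25·(LQ²/(gh_f))^4.75 + ν·Q^9.4·(L/(gh_f))^5.2]^0.04
LQ²/(gh_f) = 2.599; L/(gh_f) = 12.39
Term 1 = ε^1.25·(…)^4.75 = 0.00155; Term 2 = ν·Q^9.4·(…)^5.2 = 4.70×10^-4
D = 0.66·(0.00155 + 4.70×10^-4)^0.04 = 0.5150 m = 515 mm
Check: V = 2.20 m/s, Re = 7.55×10^5, f = 0.01589, h_f = 20.2 m ≈ 21.8 m ✓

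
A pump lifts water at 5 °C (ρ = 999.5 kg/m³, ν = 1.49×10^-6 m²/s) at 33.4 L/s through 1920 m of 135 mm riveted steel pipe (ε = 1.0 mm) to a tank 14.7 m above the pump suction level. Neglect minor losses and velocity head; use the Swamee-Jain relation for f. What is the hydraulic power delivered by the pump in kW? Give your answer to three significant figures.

V = 4Q/(πD²) = 2.333 m/s; Re = 2.11×10^5; ε/D = 0.00741; f = 0.03484
h_f = f(L/D)V²/2g = 137.5 m
Total head H = z + h_f = 14.7 + 137.5 = 152.2 m
P_hyd = ρgQH = 999.5·9.81·0.0334·152.2 = 49.84 kW

P_hyd ≈ 49.8 kW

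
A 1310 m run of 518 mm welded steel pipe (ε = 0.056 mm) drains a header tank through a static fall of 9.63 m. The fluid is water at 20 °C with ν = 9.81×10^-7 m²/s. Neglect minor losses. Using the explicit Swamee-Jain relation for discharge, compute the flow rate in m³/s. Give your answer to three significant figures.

Swamee-Jain (Type II): Q = -0.965·√(gD⁵h_f/L)·ln[ε/(3.7D) + √(3.17ν²L/(gD³h_f))]
√(gD⁵h_f/L) = √(9.81·0.518⁵·9.63/1310) = 0.05186
ε/(3.7D) = 2.92×10^-5; √(3.17ν²L/(gD³h_f)) = 1.74×10^-5
Q = -0.965·0.05186·ln(4.666×10^-5) = 0.4991 m³/s
Check: V = 2.37 m/s, Re = 1.25×10^6, f = 0.01340, h_f = 9.69 m ≈ 9.63 m ✓

Q ≈ 0.499 m³/s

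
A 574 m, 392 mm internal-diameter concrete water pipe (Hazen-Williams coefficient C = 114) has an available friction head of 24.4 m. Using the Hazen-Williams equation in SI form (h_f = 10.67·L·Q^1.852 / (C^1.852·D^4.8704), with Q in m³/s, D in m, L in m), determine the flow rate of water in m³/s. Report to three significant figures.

Rearranging: Q = [h_f·C^1.852·D^4.8704 / (10.67·L)]^(1/1.852)
Q = [24.4·114^1.852·0.392^4.8704 / (10.67·574)]^0.540 = 0.4916 m³/s

Q ≈ 0.492 m³/s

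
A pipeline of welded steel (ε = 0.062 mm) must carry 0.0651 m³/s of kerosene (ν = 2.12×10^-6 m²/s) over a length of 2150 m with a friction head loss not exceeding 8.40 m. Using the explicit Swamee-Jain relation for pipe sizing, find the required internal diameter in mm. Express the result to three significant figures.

Swamee-Jain (Type III): D = 0.66·[ε^1.25·(LQ²/(gh_f))^4.75 + ν·Q^9.4·(L/(gh_f))^5.2]^0.04
LQ²/(gh_f) = 0.1106; L/(gh_f) = 26.09
Term 1 = ε^1.25·(…)^4.75 = 1.58×10^-10; Term 2 = ν·Q^9.4·(…)^5.2 = 3.47×10^-10
D = 0.66·(1.58×10^-10 + 3.47×10^-10)^0.04 = 0.2803 m = 280 mm
Check: V = 1.05 m/s, Re = 1.39×10^5, f = 0.01815, h_f = 7.89 m ≈ 8.40 m ✓

D ≈ 280 mm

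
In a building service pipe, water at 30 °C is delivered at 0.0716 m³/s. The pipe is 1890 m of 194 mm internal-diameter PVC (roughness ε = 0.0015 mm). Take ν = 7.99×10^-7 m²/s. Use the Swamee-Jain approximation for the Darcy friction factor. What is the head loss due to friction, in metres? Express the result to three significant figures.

V = 4Q/(πD²) = 4·0.0716/(π·0.194²) = 2.422 m/s
Re = VD/ν = 2.422·0.194/7.99×10^-7 = 5.88×10^5 → turbulent
ε/D = 0.0015/194 = 7.73×10^-6
Swamee-Jain: f = 0.01286
h_f = f(L/D)V²/(2g) = 0.01286·(1890/0.194)·2.422²/(2·9.81) = 37.46 m

h_f ≈ 37.5 m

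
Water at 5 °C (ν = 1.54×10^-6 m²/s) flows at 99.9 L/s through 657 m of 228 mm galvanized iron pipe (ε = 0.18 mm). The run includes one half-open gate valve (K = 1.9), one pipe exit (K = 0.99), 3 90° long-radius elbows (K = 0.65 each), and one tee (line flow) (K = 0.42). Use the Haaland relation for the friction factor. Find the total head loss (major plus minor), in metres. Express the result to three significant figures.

V = 4Q/(πD²) = 2.447 m/s; V²/2g = 0.3051 m
Re = 3.62×10^5, ε/D = 7.89×10^-4 → f = 0.01942 (Haaland)
Major: h_f = f(L/D)·V²/2g = 0.01942·2882·0.3051 = 17.08 m
Minor: ΣK = 5.26; h_m = ΣK·V²/2g = 1.605 m
Total H_L = 17.08 + 1.605 = 18.69 m

H_L ≈ 18.7 m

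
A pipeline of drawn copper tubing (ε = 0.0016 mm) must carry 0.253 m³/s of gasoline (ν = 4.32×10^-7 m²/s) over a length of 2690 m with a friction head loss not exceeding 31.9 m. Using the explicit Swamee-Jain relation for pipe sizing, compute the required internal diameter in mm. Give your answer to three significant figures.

D ≈ 343 mm

Swamee-Jain (Type III): D = 0.66·[ε^1.25·(LQ²/(gh_f))^4.75 + ν·Q^9.4·(L/(gh_f))^5.2]^0.04
LQ²/(gh_f) = 0.5502; L/(gh_f) = 8.596
Term 1 = ε^1.25·(…)^4.75 = 3.33×10^-9; Term 2 = ν·Q^9.4·(…)^5.2 = 7.64×10^-8
D = 0.66·(3.33×10^-9 + 7.64×10^-8)^0.04 = 0.3433 m = 343 mm
Check: V = 2.73 m/s, Re = 2.17×10^6, f = 0.01042, h_f = 31.1 m ≈ 31.9 m ✓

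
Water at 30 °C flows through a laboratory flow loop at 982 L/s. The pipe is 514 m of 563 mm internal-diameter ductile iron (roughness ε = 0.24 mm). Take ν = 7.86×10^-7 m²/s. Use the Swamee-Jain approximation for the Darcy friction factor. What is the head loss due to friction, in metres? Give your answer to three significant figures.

V = 4Q/(πD²) = 4·0.982/(π·0.563²) = 3.945 m/s
Re = VD/ν = 3.945·0.563/7.86×10^-7 = 2.83×10^6 → turbulent
ε/D = 0.24/563 = 4.26×10^-4
Swamee-Jain: f = 0.01639
h_f = f(L/D)V²/(2g) = 0.01639·(514/0.563)·3.945²/(2·9.81) = 11.86 m

h_f ≈ 11.9 m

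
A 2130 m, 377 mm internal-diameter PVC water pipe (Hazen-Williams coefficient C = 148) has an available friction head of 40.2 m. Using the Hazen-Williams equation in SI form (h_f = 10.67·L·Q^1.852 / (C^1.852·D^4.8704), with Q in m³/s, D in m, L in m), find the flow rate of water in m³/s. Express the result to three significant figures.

Rearranging: Q = [h_f·C^1.852·D^4.8704 / (10.67·L)]^(1/1.852)
Q = [40.2·148^1.852·0.377^4.8704 / (10.67·2130)]^0.540 = 0.3715 m³/s

Q ≈ 0.372 m³/s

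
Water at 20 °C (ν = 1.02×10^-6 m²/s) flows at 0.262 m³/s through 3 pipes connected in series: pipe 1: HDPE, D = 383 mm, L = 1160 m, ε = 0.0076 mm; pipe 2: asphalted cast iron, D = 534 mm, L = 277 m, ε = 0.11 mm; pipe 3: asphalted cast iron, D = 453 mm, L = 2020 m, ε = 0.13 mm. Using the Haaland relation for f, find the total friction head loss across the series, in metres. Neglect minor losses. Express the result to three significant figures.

H ≈ 19.7 m

Pipe 1: V = 2.274 m/s, Re = 8.54×10^5, ε/D = 1.98×10^-5, f = 0.01223, h_1 = f(L/D)V²/2g = 9.767 m
Pipe 2: V = 1.170 m/s, Re = 6.12×10^5, ε/D = 2.06×10^-4, f = 0.01511, h_2 = f(L/D)V²/2g = 0.5467 m
Pipe 3: V = 1.626 m/s, Re = 7.22×10^5, ε/D = 2.87×10^-4, f = 0.01571, h_3 = f(L/D)V²/2g = 9.435 m
Series → Q common, losses add: H = Σh = 19.75 m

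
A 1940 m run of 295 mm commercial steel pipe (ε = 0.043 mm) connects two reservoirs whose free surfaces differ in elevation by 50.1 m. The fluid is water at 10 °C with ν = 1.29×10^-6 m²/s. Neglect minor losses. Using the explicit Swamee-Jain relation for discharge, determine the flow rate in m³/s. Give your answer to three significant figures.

Swamee-Jain (Type II): Q = -0.965·√(gD⁵h_f/L)·ln[ε/(3.7D) + √(3.17ν²L/(gD³h_f))]
√(gD⁵h_f/L) = √(9.81·0.295⁵·50.1/1940) = 0.02379
ε/(3.7D) = 3.94×10^-5; √(3.17ν²L/(gD³h_f)) = 2.85×10^-5
Q = -0.965·0.02379·ln(6.787×10^-5) = 0.2203 m³/s
Check: V = 3.22 m/s, Re = 7.37×10^5, f = 0.01446, h_f = 50.4 m ≈ 50.1 m ✓

Q ≈ 0.220 m³/s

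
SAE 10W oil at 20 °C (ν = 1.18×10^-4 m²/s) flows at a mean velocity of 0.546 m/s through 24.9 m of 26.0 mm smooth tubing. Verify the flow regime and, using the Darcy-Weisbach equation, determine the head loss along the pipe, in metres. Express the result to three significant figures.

h_f ≈ 7.74 m

Re = VD/ν = 0.546·0.02600/1.18×10^-4 = 120 → laminar (Re < 2300)
f = 64/Re = 0.5320
h_f = f(L/D)V²/(2g) = 0.5320·(24.9/0.02600)·0.546²/(2·9.81) = 7.741 m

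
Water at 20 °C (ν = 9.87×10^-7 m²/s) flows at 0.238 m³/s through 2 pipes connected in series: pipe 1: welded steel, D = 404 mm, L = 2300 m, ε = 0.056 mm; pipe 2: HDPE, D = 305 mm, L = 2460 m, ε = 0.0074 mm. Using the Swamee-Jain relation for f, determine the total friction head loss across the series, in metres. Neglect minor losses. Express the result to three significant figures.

H ≈ 67.4 m

Pipe 1: V = 1.857 m/s, Re = 7.60×10^5, ε/D = 1.39×10^-4, f = 0.01434, h_1 = f(L/D)V²/2g = 14.34 m
Pipe 2: V = 3.258 m/s, Re = 1.01×10^6, ε/D = 2.43×10^-5, f = 0.01216, h_2 = f(L/D)V²/2g = 53.06 m
Series → Q common, losses add: H = Σh = 67.40 m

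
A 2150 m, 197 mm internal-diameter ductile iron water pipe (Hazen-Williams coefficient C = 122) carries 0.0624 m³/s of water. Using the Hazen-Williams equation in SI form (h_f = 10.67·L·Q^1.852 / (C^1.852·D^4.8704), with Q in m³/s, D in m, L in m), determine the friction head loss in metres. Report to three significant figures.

h_f = 10.67·2150·0.0624^1.852 / (122^1.852·0.197^4.8704) = 50.30 m

h_f ≈ 50.3 m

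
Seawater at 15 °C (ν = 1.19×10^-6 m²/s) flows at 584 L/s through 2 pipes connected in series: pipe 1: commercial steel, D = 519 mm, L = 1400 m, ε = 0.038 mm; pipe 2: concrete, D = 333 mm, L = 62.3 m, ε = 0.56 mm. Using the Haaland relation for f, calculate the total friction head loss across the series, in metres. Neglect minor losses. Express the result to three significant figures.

H ≈ 23.0 m

Pipe 1: V = 2.761 m/s, Re = 1.20×10^6, ε/D = 7.32×10^-5, f = 0.01270, h_1 = f(L/D)V²/2g = 13.30 m
Pipe 2: V = 6.706 m/s, Re = 1.88×10^6, ε/D = 0.00168, f = 0.02252, h_2 = f(L/D)V²/2g = 9.656 m
Series → Q common, losses add: H = Σh = 22.96 m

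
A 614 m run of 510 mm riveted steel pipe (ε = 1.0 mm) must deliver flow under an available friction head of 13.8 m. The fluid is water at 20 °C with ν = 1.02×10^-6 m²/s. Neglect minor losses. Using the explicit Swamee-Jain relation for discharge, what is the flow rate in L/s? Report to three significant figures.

Q ≈ 633 L/s

Swamee-Jain (Type II): Q = -0.965·√(gD⁵h_f/L)·ln[ε/(3.7D) + √(3.17ν²L/(gD³h_f))]
√(gD⁵h_f/L) = √(9.81·0.510⁵·13.8/614) = 0.08722
ε/(3.7D) = 5.30×10^-4; √(3.17ν²L/(gD³h_f)) = 1.06×10^-5
Q = -0.965·0.08722·ln(5.406×10^-4) = 0.6332 m³/s
Check: V = 3.10 m/s, Re = 1.55×10^6, f = 0.02348, h_f = 13.8 m ≈ 13.8 m ✓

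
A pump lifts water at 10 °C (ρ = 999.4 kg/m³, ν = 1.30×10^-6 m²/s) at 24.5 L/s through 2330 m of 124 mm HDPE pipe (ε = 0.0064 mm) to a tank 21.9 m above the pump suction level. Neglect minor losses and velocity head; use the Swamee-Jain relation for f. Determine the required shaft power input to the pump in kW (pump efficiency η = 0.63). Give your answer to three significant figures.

V = 4Q/(πD²) = 2.029 m/s; Re = 1.94×10^5; ε/D = 5.16×10^-5; f = 0.01608
h_f = f(L/D)V²/2g = 63.40 m
Total head H = z + h_f = 21.9 + 63.40 = 85.30 m
P_hyd = ρgQH = 999.4·9.81·0.0245·85.30 = 20.49 kW
P_shaft = P_hyd/η = 20.49/0.63 = 32.52 kW

P_shaft ≈ 32.5 kW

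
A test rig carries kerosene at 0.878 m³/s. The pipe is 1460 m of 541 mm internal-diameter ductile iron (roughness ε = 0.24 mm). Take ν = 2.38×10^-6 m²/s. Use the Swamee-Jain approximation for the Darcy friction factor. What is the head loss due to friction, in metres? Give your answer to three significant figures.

V = 4Q/(πD²) = 4·0.878/(π·0.541²) = 3.820 m/s
Re = VD/ν = 3.820·0.541/2.38×10^-6 = 8.68×10^5 → turbulent
ε/D = 0.24/541 = 4.44×10^-4
Swamee-Jain: f = 0.01699
h_f = f(L/D)V²/(2g) = 0.01699·(1460/0.541)·3.820²/(2·9.81) = 34.09 m

h_f ≈ 34.1 m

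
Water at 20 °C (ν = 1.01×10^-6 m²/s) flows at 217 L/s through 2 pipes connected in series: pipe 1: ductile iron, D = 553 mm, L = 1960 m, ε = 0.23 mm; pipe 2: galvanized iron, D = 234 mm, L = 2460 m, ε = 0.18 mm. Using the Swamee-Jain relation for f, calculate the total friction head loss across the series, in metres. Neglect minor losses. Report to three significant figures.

H ≈ 260 m

Pipe 1: V = 0.9035 m/s, Re = 4.95×10^5, ε/D = 4.16×10^-4, f = 0.01724, h_1 = f(L/D)V²/2g = 2.542 m
Pipe 2: V = 5.046 m/s, Re = 1.17×10^6, ε/D = 7.69×10^-4, f = 0.01884, h_2 = f(L/D)V²/2g = 257.1 m
Series → Q common, losses add: H = Σh = 259.6 m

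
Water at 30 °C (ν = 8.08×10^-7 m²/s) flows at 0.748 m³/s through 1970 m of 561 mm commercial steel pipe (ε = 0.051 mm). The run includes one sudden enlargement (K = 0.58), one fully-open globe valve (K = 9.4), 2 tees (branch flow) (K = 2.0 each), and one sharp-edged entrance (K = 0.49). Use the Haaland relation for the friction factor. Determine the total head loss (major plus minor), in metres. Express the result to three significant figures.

H_L ≈ 27.3 m

V = 4Q/(πD²) = 3.026 m/s; V²/2g = 0.4667 m
Re = 2.10×10^6, ε/D = 9.09×10^-5 → f = 0.01254 (Haaland)
Major: h_f = f(L/D)·V²/2g = 0.01254·3512·0.4667 = 20.55 m
Minor: ΣK = 14.5; h_m = ΣK·V²/2g = 6.754 m
Total H_L = 20.55 + 6.754 = 27.30 m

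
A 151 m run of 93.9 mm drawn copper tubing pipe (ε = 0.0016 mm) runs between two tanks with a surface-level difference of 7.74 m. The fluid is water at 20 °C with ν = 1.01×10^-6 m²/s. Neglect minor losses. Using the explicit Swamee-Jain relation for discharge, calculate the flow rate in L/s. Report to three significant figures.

Q ≈ 17.2 L/s

Swamee-Jain (Type II): Q = -0.965·√(gD⁵h_f/L)·ln[ε/(3.7D) + √(3.17ν²L/(gD³h_f))]
√(gD⁵h_f/L) = √(9.81·0.0939⁵·7.74/151) = 0.001916
ε/(3.7D) = 4.61×10^-6; √(3.17ν²L/(gD³h_f)) = 8.81×10^-5
Q = -0.965·0.001916·ln(9.274×10^-5) = 0.01717 m³/s
Check: V = 2.48 m/s, Re = 2.30×10^5, f = 0.01528, h_f = 7.70 m ≈ 7.74 m ✓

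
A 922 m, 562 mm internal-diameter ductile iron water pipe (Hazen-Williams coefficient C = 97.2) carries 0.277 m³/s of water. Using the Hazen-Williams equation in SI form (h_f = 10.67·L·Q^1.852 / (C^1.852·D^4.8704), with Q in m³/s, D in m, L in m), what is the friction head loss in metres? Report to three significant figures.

h_f ≈ 3.15 m

h_f = 10.67·922·0.277^1.852 / (97.2^1.852·0.562^4.8704) = 3.148 m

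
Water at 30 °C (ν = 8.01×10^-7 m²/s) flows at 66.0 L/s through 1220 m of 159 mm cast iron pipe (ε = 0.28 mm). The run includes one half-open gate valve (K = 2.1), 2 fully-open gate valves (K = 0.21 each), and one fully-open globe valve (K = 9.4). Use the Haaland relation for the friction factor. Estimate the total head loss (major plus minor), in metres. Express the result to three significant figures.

H_L ≈ 106 m

V = 4Q/(πD²) = 3.324 m/s; V²/2g = 0.5631 m
Re = 6.60×10^5, ε/D = 0.00176 → f = 0.02296 (Haaland)
Major: h_f = f(L/D)·V²/2g = 0.02296·7673·0.5631 = 99.22 m
Minor: ΣK = 11.9; h_m = ΣK·V²/2g = 6.713 m
Total H_L = 99.22 + 6.713 = 105.9 m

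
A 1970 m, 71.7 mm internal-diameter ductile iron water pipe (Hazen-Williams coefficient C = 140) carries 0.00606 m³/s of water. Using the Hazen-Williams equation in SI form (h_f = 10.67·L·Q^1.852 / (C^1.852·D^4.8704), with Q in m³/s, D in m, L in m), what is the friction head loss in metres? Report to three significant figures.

h_f = 10.67·1970·0.00606^1.852 / (140^1.852·0.0717^4.8704) = 65.35 m

h_f ≈ 65.3 m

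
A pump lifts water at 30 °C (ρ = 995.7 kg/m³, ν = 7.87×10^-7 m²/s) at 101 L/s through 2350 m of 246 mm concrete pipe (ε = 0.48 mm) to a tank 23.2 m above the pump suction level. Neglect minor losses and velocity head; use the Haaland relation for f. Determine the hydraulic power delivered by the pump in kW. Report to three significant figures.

P_hyd ≈ 74.0 kW

V = 4Q/(πD²) = 2.125 m/s; Re = 6.64×10^5; ε/D = 0.00195; f = 0.02356
h_f = f(L/D)V²/2g = 51.80 m
Total head H = z + h_f = 23.2 + 51.80 = 75.00 m
P_hyd = ρgQH = 995.7·9.81·0.101·75.00 = 74.00 kW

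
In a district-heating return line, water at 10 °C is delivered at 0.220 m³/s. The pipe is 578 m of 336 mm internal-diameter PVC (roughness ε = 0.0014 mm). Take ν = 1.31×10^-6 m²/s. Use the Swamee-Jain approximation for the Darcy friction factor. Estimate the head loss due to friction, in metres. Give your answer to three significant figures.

V = 4Q/(πD²) = 4·0.220/(π·0.336²) = 2.481 m/s
Re = VD/ν = 2.481·0.336/1.31×10^-6 = 6.36×10^5 → turbulent
ε/D = 0.0014/336 = 4.17×10^-6
Swamee-Jain: f = 0.01262
h_f = f(L/D)V²/(2g) = 0.01262·(578/0.336)·2.481²/(2·9.81) = 6.813 m

h_f ≈ 6.81 m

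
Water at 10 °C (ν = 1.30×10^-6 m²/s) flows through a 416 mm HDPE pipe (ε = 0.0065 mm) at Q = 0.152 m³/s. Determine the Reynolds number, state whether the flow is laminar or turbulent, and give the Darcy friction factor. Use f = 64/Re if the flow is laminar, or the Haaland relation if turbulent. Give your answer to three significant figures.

V = 4Q/(πD²) = 1.118 m/s
Re = VD/ν = 1.118·0.416/1.30×10^-6 = 3.58×10^5
Re > 4000 → turbulent; ε/D = 1.56×10^-5
Haaland: f = 0.01402

Re ≈ 3.58×10^5; turbulent; f ≈ 0.0140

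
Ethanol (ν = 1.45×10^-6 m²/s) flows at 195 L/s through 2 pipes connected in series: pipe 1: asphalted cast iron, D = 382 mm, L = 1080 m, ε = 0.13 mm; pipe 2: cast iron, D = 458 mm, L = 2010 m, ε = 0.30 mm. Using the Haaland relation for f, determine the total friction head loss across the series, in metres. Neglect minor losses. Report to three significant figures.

H ≈ 12.8 m

Pipe 1: V = 1.701 m/s, Re = 4.48×10^5, ε/D = 3.40×10^-4, f = 0.01658, h_1 = f(L/D)V²/2g = 6.917 m
Pipe 2: V = 1.184 m/s, Re = 3.74×10^5, ε/D = 6.55×10^-4, f = 0.01872, h_2 = f(L/D)V²/2g = 5.865 m
Series → Q common, losses add: H = Σh = 12.78 m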